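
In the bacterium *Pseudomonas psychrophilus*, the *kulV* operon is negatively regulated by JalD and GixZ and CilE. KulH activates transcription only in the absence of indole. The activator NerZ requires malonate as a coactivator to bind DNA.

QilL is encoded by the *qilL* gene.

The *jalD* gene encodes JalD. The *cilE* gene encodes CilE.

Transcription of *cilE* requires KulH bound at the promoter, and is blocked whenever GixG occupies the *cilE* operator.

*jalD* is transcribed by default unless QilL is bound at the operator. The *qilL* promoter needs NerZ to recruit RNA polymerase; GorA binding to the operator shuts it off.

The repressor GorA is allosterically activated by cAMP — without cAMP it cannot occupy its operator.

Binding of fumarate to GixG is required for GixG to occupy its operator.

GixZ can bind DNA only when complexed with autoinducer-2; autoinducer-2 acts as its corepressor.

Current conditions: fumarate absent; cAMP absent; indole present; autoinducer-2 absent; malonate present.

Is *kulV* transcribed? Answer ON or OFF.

Malonate is present, so NerZ is active.
cAMP is absent, so GorA is inactive.
No repressor is bound and NerZ is active, so *qilL* is transcribed.
So QilL is produced and active.
With repressor QilL bound, *jalD* is not transcribed.
So JalD is not produced.
Autoinducer-2 is absent, so GixZ is inactive.
Indole is present, so KulH is inactive.
Fumarate is absent, so GixG is inactive.
Required activator KulH is absent, so *cilE* is not transcribed.
So CilE is not produced.
With no repressor bound, *kulV* is transcribed.

ON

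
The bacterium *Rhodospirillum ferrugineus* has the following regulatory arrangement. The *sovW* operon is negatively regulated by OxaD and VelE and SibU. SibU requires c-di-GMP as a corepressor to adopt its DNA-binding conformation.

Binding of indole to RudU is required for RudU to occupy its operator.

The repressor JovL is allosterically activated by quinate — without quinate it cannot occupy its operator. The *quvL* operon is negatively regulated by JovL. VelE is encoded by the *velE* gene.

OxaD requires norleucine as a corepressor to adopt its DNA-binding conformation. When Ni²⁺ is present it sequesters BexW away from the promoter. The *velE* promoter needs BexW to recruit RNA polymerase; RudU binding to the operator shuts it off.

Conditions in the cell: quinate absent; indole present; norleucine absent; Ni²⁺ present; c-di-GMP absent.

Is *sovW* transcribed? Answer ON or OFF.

ON

Norleucine is absent, so OxaD is inactive.
Ni²⁺ is present, so BexW is inactive.
Indole is present, so RudU is active.
With repressor RudU bound, *velE* is not transcribed.
So VelE is not produced.
c-di-GMP is absent, so SibU is inactive.
With no repressor bound, *sovW* is transcribed.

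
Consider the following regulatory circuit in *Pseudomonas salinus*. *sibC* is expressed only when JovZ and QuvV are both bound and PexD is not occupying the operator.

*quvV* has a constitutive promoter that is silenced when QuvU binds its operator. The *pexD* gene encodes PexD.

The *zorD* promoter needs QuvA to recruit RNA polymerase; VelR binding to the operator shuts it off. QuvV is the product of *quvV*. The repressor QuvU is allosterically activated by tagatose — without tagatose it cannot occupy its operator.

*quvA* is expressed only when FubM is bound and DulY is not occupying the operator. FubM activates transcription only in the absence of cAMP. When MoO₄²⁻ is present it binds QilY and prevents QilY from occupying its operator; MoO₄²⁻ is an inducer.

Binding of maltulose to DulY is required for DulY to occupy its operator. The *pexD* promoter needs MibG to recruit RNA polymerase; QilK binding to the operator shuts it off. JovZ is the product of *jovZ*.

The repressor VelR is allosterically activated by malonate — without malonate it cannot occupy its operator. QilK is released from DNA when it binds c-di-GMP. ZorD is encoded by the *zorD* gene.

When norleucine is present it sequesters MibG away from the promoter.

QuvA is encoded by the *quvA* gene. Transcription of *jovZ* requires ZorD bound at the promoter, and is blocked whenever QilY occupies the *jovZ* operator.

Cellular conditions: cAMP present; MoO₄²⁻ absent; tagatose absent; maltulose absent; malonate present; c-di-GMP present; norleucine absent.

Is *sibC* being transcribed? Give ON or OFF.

OFF

Malonate is present, so VelR is active.
cAMP is present, so FubM is inactive.
Maltulose is absent, so DulY is inactive.
Required activator FubM is absent, so *quvA* is not transcribed.
So QuvA is not produced.
With repressor VelR bound, *zorD* is not transcribed.
So ZorD is not produced.
MoO₄²⁻ is absent, so QilY is active.
With repressor QilY bound, *jovZ* is not transcribed.
So JovZ is not produced.
c-di-GMP is present, so QilK is inactive.
Norleucine is absent, so MibG is active.
No repressor is bound and MibG is active, so *pexD* is transcribed.
So PexD is produced and active.
Tagatose is absent, so QuvU is inactive.
With no repressor bound, *quvV* is transcribed.
So QuvV is produced and active.
With repressor PexD bound, *sibC* is not transcribed.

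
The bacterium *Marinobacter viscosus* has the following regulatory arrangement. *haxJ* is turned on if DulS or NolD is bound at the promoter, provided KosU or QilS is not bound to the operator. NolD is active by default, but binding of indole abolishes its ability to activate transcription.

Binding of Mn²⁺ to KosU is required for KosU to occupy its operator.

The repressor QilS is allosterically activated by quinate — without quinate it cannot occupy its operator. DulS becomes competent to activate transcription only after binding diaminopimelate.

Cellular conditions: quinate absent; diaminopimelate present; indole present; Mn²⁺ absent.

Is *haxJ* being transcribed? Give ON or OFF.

Mn²⁺ is absent, so KosU is inactive.
Diaminopimelate is present, so DulS is active.
Indole is present, so NolD is inactive.
Quinate is absent, so QilS is inactive.
Activator DulS is present, so *haxJ* is transcribed.

ON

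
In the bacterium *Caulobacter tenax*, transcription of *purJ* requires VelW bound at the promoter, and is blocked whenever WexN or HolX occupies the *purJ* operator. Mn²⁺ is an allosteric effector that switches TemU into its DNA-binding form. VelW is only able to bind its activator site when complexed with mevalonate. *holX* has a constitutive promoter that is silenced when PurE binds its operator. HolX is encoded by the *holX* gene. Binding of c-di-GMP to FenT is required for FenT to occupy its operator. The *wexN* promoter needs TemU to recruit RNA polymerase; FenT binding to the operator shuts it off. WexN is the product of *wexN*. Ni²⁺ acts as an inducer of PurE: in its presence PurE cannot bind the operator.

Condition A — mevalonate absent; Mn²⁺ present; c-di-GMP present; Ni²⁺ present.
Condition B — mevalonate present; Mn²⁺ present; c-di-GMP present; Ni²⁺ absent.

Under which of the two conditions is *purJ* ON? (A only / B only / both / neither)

Condition A:
Mevalonate is absent, so VelW is inactive.
Mn²⁺ is present, so TemU is active.
c-di-GMP is present, so FenT is active.
With repressor FenT bound, *wexN* is not transcribed.
So WexN is not produced.
Ni²⁺ is present, so PurE is inactive.
With no repressor bound, *holX* is transcribed.
So HolX is produced and active.
With repressor HolX bound, *purJ* is not transcribed.
→ *purJ* is OFF in A.
Condition B:
Mevalonate is present, so VelW is active.
Mn²⁺ is present, so TemU is active.
c-di-GMP is present, so FenT is active.
With repressor FenT bound, *wexN* is not transcribed.
So WexN is not produced.
Ni²⁺ is absent, so PurE is active.
With repressor PurE bound, *holX* is not transcribed.
So HolX is not produced.
No repressor is bound and VelW is active, so *purJ* is transcribed.
→ *purJ* is ON in B.

B only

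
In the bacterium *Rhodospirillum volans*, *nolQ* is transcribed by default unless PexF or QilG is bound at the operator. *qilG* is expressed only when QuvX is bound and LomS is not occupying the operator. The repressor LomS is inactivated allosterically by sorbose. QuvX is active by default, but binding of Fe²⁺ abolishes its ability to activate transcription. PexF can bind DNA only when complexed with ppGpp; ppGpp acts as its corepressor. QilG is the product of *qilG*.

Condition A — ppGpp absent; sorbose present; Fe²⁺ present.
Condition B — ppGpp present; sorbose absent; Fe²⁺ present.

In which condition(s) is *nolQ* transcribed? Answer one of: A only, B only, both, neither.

Condition A:
ppGpp is absent, so PexF is inactive.
Sorbose is present, so LomS is inactive.
Fe²⁺ is present, so QuvX is inactive.
Required activator QuvX is absent, so *qilG* is not transcribed.
So QilG is not produced.
With no repressor bound, *nolQ* is transcribed.
→ *nolQ* is ON in A.
Condition B:
ppGpp is present, so PexF is active.
Sorbose is absent, so LomS is active.
Fe²⁺ is present, so QuvX is inactive.
With repressor LomS bound, *qilG* is not transcribed.
So QilG is not produced.
With repressor PexF bound, *nolQ* is not transcribed.
→ *nolQ* is OFF in B.

A only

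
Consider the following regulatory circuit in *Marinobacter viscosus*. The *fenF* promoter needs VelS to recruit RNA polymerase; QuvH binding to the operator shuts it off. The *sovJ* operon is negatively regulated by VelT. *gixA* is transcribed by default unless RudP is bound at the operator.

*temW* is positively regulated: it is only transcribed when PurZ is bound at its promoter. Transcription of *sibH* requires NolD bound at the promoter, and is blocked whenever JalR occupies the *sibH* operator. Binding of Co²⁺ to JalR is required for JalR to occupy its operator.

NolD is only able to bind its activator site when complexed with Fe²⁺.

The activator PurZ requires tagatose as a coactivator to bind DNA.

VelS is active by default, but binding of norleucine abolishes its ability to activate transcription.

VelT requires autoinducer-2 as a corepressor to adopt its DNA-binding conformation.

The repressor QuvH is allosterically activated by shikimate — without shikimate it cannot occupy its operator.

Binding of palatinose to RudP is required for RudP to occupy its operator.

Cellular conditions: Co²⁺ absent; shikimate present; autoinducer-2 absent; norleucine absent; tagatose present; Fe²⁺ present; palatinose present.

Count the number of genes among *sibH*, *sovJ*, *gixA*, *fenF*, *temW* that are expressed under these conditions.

Co²⁺ is absent, so JalR is inactive.
Fe²⁺ is present, so NolD is active.
No repressor is bound and NolD is active, so *sibH* is transcribed.
→ *sibH* is ON.
Autoinducer-2 is absent, so VelT is inactive.
With no repressor bound, *sovJ* is transcribed.
→ *sovJ* is ON.
Palatinose is present, so RudP is active.
With repressor RudP bound, *gixA* is not transcribed.
→ *gixA* is OFF.
Norleucine is absent, so VelS is active.
Shikimate is present, so QuvH is active.
With repressor QuvH bound, *fenF* is not transcribed.
→ *fenF* is OFF.
Tagatose is present, so PurZ is active.
No repressor is bound and PurZ is active, so *temW* is transcribed.
→ *temW* is ON.
3 of the 5 genes are transcribed.

3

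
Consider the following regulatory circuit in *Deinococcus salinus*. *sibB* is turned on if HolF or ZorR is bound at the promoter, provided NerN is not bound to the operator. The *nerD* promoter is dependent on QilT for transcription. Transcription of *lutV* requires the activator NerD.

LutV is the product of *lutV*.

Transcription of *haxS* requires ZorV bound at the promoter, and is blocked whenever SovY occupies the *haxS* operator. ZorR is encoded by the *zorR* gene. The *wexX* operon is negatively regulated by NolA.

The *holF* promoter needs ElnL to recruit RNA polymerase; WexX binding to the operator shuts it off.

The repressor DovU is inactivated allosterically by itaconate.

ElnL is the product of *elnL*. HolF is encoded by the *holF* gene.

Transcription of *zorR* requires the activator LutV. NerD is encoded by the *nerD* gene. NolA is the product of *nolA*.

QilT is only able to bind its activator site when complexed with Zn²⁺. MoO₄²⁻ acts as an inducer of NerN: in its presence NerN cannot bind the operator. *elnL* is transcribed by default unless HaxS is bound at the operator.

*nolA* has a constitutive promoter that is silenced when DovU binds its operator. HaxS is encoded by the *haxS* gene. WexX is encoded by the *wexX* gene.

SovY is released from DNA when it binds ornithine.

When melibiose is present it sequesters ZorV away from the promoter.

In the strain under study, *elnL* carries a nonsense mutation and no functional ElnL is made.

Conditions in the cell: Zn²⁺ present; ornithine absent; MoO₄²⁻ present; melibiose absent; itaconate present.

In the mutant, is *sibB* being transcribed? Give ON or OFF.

Itaconate is present, so DovU is inactive.
With no repressor bound, *nolA* is transcribed.
So NolA is produced and active.
With repressor NolA bound, *wexX* is not transcribed.
So WexX is not produced.
ElnL is non-functional in this strain, so it has no effect.
Required activator ElnL is absent, so *holF* is not transcribed.
So HolF is not produced.
MoO₄²⁻ is present, so NerN is inactive.
Zn²⁺ is present, so QilT is active.
No repressor is bound and QilT is active, so *nerD* is transcribed.
So NerD is produced and active.
No repressor is bound and NerD is active, so *lutV* is transcribed.
So LutV is produced and active.
No repressor is bound and LutV is active, so *zorR* is transcribed.
So ZorR is produced and active.
Activator ZorR is present, so *sibB* is transcribed.

ON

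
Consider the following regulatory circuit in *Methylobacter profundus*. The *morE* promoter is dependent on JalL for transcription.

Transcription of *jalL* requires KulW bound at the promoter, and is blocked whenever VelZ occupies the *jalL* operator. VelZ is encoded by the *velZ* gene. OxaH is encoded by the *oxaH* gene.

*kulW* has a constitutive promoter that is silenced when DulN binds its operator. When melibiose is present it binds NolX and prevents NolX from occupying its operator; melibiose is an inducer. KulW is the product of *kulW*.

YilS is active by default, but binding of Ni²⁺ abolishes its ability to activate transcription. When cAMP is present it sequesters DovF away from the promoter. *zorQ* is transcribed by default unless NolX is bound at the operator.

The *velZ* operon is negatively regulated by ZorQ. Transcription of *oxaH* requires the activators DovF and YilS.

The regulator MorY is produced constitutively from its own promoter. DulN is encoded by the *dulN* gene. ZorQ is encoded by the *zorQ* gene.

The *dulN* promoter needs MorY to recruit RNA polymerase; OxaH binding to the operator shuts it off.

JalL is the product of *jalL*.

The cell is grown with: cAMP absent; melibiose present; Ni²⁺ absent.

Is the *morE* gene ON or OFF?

ON

cAMP is absent, so DovF is active.
Ni²⁺ is absent, so YilS is active.
No repressor is bound and DovF and YilS are active, so *oxaH* is transcribed.
So OxaH is produced and active.
MorY is produced constitutively and is active.
With repressor OxaH bound, *dulN* is not transcribed.
So DulN is not produced.
With no repressor bound, *kulW* is transcribed.
So KulW is produced and active.
Melibiose is present, so NolX is inactive.
With no repressor bound, *zorQ* is transcribed.
So ZorQ is produced and active.
With repressor ZorQ bound, *velZ* is not transcribed.
So VelZ is not produced.
No repressor is bound and KulW is active, so *jalL* is transcribed.
So JalL is produced and active.
No repressor is bound and JalL is active, so *morE* is transcribed.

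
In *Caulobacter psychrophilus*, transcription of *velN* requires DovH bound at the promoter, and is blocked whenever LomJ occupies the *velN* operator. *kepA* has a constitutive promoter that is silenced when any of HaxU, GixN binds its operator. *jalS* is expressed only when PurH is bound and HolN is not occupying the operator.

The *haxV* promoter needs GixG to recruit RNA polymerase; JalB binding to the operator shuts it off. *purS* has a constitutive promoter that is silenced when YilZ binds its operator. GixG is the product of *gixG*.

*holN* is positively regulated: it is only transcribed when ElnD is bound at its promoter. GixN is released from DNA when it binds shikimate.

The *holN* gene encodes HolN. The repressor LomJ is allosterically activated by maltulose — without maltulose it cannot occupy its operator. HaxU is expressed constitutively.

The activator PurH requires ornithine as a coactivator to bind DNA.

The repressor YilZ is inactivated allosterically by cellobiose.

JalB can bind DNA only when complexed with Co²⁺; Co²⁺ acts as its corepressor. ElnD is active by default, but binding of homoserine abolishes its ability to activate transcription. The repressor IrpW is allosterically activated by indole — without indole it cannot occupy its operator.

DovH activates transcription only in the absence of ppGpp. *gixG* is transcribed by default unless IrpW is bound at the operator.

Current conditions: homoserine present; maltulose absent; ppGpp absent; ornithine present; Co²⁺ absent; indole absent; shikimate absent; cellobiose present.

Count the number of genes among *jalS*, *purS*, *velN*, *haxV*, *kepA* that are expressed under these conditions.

4

Ornithine is present, so PurH is active.
Homoserine is present, so ElnD is inactive.
Required activator ElnD is absent, so *holN* is not transcribed.
So HolN is not produced.
No repressor is bound and PurH is active, so *jalS* is transcribed.
→ *jalS* is ON.
Cellobiose is present, so YilZ is inactive.
With no repressor bound, *purS* is transcribed.
→ *purS* is ON.
Maltulose is absent, so LomJ is inactive.
ppGpp is absent, so DovH is active.
No repressor is bound and DovH is active, so *velN* is transcribed.
→ *velN* is ON.
Co²⁺ is absent, so JalB is inactive.
Indole is absent, so IrpW is inactive.
With no repressor bound, *gixG* is transcribed.
So GixG is produced and active.
No repressor is bound and GixG is active, so *haxV* is transcribed.
→ *haxV* is ON.
HaxU is produced constitutively and is active.
Shikimate is absent, so GixN is active.
With repressor HaxU bound, *kepA* is not transcribed.
→ *kepA* is OFF.
4 of the 5 genes are transcribed.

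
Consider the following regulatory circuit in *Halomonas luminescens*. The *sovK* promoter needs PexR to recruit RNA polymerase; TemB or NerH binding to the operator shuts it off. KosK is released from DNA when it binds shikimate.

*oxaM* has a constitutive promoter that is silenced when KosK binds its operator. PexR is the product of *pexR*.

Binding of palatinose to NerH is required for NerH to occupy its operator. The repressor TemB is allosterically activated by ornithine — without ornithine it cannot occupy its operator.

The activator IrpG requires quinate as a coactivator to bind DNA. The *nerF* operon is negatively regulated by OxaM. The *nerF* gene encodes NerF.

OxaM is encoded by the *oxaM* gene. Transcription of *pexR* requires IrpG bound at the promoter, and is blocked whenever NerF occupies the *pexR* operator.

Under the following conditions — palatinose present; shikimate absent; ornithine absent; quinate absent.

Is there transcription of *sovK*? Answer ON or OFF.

Quinate is absent, so IrpG is inactive.
Shikimate is absent, so KosK is active.
With repressor KosK bound, *oxaM* is not transcribed.
So OxaM is not produced.
With no repressor bound, *nerF* is transcribed.
So NerF is produced and active.
With repressor NerF bound, *pexR* is not transcribed.
So PexR is not produced.
Ornithine is absent, so TemB is inactive.
Palatinose is present, so NerH is active.
With repressor NerH bound, *sovK* is not transcribed.

OFF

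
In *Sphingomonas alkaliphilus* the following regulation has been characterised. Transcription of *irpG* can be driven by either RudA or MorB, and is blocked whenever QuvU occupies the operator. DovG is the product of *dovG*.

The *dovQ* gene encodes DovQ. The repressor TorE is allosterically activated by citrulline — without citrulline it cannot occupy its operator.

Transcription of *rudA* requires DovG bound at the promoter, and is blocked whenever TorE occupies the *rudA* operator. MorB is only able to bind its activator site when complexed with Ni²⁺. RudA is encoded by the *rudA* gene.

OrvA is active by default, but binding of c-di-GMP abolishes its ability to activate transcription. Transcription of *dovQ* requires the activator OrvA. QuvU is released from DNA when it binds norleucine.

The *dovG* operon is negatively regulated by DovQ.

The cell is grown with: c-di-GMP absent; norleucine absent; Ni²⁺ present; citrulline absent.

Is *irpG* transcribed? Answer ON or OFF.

OFF

c-di-GMP is absent, so OrvA is active.
No repressor is bound and OrvA is active, so *dovQ* is transcribed.
So DovQ is produced and active.
With repressor DovQ bound, *dovG* is not transcribed.
So DovG is not produced.
Citrulline is absent, so TorE is inactive.
Required activator DovG is absent, so *rudA* is not transcribed.
So RudA is not produced.
Norleucine is absent, so QuvU is active.
Ni²⁺ is present, so MorB is active.
With repressor QuvU bound, *irpG* is not transcribed.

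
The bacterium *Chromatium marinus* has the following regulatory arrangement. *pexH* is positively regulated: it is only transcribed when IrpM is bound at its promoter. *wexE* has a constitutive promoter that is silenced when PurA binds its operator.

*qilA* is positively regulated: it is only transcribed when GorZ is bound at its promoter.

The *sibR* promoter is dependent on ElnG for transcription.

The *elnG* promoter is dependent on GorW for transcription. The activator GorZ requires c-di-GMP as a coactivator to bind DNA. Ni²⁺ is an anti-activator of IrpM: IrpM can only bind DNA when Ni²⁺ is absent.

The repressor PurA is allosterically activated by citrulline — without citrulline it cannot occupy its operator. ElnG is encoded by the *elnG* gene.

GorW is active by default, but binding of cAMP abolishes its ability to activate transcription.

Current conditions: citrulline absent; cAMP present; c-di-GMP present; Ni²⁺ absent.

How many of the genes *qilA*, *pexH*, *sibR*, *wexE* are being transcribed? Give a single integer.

3

c-di-GMP is present, so GorZ is active.
No repressor is bound and GorZ is active, so *qilA* is transcribed.
→ *qilA* is ON.
Ni²⁺ is absent, so IrpM is active.
No repressor is bound and IrpM is active, so *pexH* is transcribed.
→ *pexH* is ON.
cAMP is present, so GorW is inactive.
Required activator GorW is absent, so *elnG* is not transcribed.
So ElnG is not produced.
Required activator ElnG is absent, so *sibR* is not transcribed.
→ *sibR* is OFF.
Citrulline is absent, so PurA is inactive.
With no repressor bound, *wexE* is transcribed.
→ *wexE* is ON.
3 of the 4 genes are transcribed.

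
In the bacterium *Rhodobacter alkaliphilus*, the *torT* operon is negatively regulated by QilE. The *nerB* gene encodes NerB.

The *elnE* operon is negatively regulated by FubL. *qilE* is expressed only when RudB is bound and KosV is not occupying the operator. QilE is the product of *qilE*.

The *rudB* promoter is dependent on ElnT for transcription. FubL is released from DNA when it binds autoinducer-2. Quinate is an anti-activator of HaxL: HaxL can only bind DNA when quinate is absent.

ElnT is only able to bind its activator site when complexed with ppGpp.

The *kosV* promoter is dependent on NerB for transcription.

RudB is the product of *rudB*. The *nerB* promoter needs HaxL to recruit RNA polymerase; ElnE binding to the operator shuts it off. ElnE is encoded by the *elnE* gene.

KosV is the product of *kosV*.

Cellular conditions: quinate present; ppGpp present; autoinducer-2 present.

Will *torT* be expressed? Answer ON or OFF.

Autoinducer-2 is present, so FubL is inactive.
With no repressor bound, *elnE* is transcribed.
So ElnE is produced and active.
Quinate is present, so HaxL is inactive.
With repressor ElnE bound, *nerB* is not transcribed.
So NerB is not produced.
Required activator NerB is absent, so *kosV* is not transcribed.
So KosV is not produced.
ppGpp is present, so ElnT is active.
No repressor is bound and ElnT is active, so *rudB* is transcribed.
So RudB is produced and active.
No repressor is bound and RudB is active, so *qilE* is transcribed.
So QilE is produced and active.
With repressor QilE bound, *torT* is not transcribed.

OFF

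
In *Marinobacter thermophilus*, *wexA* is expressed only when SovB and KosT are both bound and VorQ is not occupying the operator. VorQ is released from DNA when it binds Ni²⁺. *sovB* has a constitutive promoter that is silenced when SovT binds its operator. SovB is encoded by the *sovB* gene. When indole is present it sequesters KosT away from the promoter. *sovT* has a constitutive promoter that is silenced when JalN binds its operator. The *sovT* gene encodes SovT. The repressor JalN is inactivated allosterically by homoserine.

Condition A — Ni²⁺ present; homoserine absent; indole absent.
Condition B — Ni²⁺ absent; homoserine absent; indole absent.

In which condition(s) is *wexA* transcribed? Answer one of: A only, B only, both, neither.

A only

Condition A:
Ni²⁺ is present, so VorQ is inactive.
Homoserine is absent, so JalN is active.
With repressor JalN bound, *sovT* is not transcribed.
So SovT is not produced.
With no repressor bound, *sovB* is transcribed.
So SovB is produced and active.
Indole is absent, so KosT is active.
No repressor is bound and SovB and KosT are active, so *wexA* is transcribed.
→ *wexA* is ON in A.
Condition B:
Ni²⁺ is absent, so VorQ is active.
Homoserine is absent, so JalN is active.
With repressor JalN bound, *sovT* is not transcribed.
So SovT is not produced.
With no repressor bound, *sovB* is transcribed.
So SovB is produced and active.
Indole is absent, so KosT is active.
With repressor VorQ bound, *wexA* is not transcribed.
→ *wexA* is OFF in B.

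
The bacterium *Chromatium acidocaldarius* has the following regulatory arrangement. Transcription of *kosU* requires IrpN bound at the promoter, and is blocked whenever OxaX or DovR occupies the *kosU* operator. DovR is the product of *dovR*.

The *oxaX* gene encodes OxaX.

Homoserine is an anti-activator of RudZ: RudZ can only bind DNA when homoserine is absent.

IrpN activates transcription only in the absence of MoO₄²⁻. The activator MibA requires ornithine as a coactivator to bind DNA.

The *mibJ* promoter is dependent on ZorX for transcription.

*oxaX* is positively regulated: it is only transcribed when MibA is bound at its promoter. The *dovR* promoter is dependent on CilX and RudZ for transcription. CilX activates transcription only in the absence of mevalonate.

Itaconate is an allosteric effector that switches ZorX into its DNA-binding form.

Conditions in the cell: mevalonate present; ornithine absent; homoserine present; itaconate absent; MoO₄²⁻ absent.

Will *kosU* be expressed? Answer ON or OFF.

ON

MoO₄²⁻ is absent, so IrpN is active.
Ornithine is absent, so MibA is inactive.
Required activator MibA is absent, so *oxaX* is not transcribed.
So OxaX is not produced.
Mevalonate is present, so CilX is inactive.
Homoserine is present, so RudZ is inactive.
Required activator CilX is absent, so *dovR* is not transcribed.
So DovR is not produced.
No repressor is bound and IrpN is active, so *kosU* is transcribed.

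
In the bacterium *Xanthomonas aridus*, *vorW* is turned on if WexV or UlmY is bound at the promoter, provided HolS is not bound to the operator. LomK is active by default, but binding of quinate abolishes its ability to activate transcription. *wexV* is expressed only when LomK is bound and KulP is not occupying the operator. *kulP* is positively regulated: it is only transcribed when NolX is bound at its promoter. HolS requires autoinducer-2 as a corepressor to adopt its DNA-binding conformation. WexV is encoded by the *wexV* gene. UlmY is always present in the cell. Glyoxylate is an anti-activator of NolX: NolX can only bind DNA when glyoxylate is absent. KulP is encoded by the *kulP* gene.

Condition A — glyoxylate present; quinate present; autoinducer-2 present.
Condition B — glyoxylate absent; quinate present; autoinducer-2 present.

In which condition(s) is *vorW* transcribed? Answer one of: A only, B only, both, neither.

neither

Condition A:
Glyoxylate is present, so NolX is inactive.
Required activator NolX is absent, so *kulP* is not transcribed.
So KulP is not produced.
Quinate is present, so LomK is inactive.
Required activator LomK is absent, so *wexV* is not transcribed.
So WexV is not produced.
Autoinducer-2 is present, so HolS is active.
UlmY is produced constitutively and is active.
With repressor HolS bound, *vorW* is not transcribed.
→ *vorW* is OFF in A.
Condition B:
Glyoxylate is absent, so NolX is active.
No repressor is bound and NolX is active, so *kulP* is transcribed.
So KulP is produced and active.
Quinate is present, so LomK is inactive.
With repressor KulP bound, *wexV* is not transcribed.
So WexV is not produced.
Autoinducer-2 is present, so HolS is active.
UlmY is produced constitutively and is active.
With repressor HolS bound, *vorW* is not transcribed.
→ *vorW* is OFF in B.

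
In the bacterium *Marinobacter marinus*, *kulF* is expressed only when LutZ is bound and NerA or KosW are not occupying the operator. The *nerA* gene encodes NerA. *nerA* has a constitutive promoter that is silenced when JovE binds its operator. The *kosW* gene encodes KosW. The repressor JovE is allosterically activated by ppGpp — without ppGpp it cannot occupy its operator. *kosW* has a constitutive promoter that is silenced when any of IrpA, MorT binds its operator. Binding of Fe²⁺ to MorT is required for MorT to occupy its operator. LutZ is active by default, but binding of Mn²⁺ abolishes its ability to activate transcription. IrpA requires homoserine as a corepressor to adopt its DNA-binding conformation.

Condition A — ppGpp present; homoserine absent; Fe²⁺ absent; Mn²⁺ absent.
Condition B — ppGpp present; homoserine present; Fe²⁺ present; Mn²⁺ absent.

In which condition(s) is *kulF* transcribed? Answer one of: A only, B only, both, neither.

Condition A:
ppGpp is present, so JovE is active.
With repressor JovE bound, *nerA* is not transcribed.
So NerA is not produced.
Homoserine is absent, so IrpA is inactive.
Fe²⁺ is absent, so MorT is inactive.
With no repressor bound, *kosW* is transcribed.
So KosW is produced and active.
Mn²⁺ is absent, so LutZ is active.
With repressor KosW bound, *kulF* is not transcribed.
→ *kulF* is OFF in A.
Condition B:
ppGpp is present, so JovE is active.
With repressor JovE bound, *nerA* is not transcribed.
So NerA is not produced.
Homoserine is present, so IrpA is active.
Fe²⁺ is present, so MorT is active.
With repressor IrpA bound, *kosW* is not transcribed.
So KosW is not produced.
Mn²⁺ is absent, so LutZ is active.
No repressor is bound and LutZ is active, so *kulF* is transcribed.
→ *kulF* is ON in B.

B only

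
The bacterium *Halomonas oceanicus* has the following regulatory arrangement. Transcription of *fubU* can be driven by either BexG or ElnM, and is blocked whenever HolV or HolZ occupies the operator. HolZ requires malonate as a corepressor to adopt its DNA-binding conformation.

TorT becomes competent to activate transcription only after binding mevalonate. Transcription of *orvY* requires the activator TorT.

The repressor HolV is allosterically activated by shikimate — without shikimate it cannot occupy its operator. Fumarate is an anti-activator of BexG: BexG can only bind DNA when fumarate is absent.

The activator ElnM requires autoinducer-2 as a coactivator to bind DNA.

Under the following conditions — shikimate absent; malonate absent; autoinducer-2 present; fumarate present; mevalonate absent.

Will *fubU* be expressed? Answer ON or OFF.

ON

Fumarate is present, so BexG is inactive.
Autoinducer-2 is present, so ElnM is active.
Shikimate is absent, so HolV is inactive.
Malonate is absent, so HolZ is inactive.
Activator ElnM is present, so *fubU* is transcribed.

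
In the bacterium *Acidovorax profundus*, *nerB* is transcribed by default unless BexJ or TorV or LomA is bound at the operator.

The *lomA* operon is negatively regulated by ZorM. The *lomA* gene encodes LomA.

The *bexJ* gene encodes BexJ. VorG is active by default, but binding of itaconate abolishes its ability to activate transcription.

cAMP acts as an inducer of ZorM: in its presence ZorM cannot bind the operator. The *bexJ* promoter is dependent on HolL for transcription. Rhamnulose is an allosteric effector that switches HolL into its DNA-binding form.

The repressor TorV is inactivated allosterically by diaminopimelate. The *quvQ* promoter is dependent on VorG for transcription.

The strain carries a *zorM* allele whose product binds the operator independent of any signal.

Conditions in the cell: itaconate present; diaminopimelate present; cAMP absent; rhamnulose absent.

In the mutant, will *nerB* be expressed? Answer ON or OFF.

ON

Rhamnulose is absent, so HolL is inactive.
Required activator HolL is absent, so *bexJ* is not transcribed.
So BexJ is not produced.
Diaminopimelate is present, so TorV is inactive.
ZorM is constitutively active in this strain.
With repressor ZorM bound, *lomA* is not transcribed.
So LomA is not produced.
With no repressor bound, *nerB* is transcribed.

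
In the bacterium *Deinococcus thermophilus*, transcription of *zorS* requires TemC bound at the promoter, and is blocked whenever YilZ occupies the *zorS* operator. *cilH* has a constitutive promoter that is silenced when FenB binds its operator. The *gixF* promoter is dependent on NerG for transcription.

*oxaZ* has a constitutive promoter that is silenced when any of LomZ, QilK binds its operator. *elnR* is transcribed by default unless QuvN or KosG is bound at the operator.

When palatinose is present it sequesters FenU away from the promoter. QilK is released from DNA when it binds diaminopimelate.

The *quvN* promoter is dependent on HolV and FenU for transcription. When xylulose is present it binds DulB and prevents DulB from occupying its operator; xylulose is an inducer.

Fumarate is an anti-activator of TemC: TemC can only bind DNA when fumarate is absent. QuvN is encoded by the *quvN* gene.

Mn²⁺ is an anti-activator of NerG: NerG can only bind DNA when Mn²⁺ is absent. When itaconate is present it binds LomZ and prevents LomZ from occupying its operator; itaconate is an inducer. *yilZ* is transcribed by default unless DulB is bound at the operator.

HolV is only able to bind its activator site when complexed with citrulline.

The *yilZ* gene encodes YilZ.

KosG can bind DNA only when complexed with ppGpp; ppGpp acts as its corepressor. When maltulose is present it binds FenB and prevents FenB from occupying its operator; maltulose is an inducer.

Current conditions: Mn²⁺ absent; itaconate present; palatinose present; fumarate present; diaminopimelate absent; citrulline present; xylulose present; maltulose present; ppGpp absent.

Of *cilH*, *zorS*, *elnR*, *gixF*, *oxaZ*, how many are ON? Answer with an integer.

Maltulose is present, so FenB is inactive.
With no repressor bound, *cilH* is transcribed.
→ *cilH* is ON.
Fumarate is present, so TemC is inactive.
Xylulose is present, so DulB is inactive.
With no repressor bound, *yilZ* is transcribed.
So YilZ is produced and active.
With repressor YilZ bound, *zorS* is not transcribed.
→ *zorS* is OFF.
Citrulline is present, so HolV is active.
Palatinose is present, so FenU is inactive.
Required activator FenU is absent, so *quvN* is not transcribed.
So QuvN is not produced.
ppGpp is absent, so KosG is inactive.
With no repressor bound, *elnR* is transcribed.
→ *elnR* is ON.
Mn²⁺ is absent, so NerG is active.
No repressor is bound and NerG is active, so *gixF* is transcribed.
→ *gixF* is ON.
Itaconate is present, so LomZ is inactive.
Diaminopimelate is absent, so QilK is active.
With repressor QilK bound, *oxaZ* is not transcribed.
→ *oxaZ* is OFF.
3 of the 5 genes are transcribed.

3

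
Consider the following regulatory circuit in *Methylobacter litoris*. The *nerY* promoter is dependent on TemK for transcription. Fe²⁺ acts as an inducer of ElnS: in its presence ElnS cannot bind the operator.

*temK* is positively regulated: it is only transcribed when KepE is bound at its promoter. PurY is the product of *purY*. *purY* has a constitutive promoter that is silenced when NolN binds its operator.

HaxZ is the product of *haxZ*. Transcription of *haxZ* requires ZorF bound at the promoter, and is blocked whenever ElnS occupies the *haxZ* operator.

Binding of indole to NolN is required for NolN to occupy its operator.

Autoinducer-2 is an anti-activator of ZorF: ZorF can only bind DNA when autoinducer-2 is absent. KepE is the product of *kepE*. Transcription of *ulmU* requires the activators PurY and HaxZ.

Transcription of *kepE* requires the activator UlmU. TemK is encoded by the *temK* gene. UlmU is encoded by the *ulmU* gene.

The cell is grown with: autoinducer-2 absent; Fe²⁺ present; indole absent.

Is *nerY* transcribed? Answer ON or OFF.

Indole is absent, so NolN is inactive.
With no repressor bound, *purY* is transcribed.
So PurY is produced and active.
Autoinducer-2 is absent, so ZorF is active.
Fe²⁺ is present, so ElnS is inactive.
No repressor is bound and ZorF is active, so *haxZ* is transcribed.
So HaxZ is produced and active.
No repressor is bound and PurY and HaxZ are active, so *ulmU* is transcribed.
So UlmU is produced and active.
No repressor is bound and UlmU is active, so *kepE* is transcribed.
So KepE is produced and active.
No repressor is bound and KepE is active, so *temK* is transcribed.
So TemK is produced and active.
No repressor is bound and TemK is active, so *nerY* is transcribed.

ON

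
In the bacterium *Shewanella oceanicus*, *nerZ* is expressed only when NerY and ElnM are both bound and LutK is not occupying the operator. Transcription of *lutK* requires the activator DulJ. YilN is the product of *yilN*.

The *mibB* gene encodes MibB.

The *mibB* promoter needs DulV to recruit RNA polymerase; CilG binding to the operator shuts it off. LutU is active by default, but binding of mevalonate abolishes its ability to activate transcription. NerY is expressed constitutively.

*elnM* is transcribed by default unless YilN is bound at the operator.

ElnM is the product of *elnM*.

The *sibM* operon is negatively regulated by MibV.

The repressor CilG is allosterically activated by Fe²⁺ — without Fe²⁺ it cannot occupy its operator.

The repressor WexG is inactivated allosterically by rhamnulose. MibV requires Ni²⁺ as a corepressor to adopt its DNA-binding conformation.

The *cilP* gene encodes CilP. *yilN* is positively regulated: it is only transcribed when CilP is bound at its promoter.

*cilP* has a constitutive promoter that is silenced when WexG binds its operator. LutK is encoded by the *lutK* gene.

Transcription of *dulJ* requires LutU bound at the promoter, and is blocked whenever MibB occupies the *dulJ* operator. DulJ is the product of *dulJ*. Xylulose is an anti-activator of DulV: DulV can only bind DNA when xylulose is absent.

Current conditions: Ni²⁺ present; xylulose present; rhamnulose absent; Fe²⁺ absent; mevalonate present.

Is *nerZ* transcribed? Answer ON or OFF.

NerY is produced constitutively and is active.
Rhamnulose is absent, so WexG is active.
With repressor WexG bound, *cilP* is not transcribed.
So CilP is not produced.
Required activator CilP is absent, so *yilN* is not transcribed.
So YilN is not produced.
With no repressor bound, *elnM* is transcribed.
So ElnM is produced and active.
Fe²⁺ is absent, so CilG is inactive.
Xylulose is present, so DulV is inactive.
Required activator DulV is absent, so *mibB* is not transcribed.
So MibB is not produced.
Mevalonate is present, so LutU is inactive.
Required activator LutU is absent, so *dulJ* is not transcribed.
So DulJ is not produced.
Required activator DulJ is absent, so *lutK* is not transcribed.
So LutK is not produced.
No repressor is bound and NerY and ElnM are active, so *nerZ* is transcribed.

ON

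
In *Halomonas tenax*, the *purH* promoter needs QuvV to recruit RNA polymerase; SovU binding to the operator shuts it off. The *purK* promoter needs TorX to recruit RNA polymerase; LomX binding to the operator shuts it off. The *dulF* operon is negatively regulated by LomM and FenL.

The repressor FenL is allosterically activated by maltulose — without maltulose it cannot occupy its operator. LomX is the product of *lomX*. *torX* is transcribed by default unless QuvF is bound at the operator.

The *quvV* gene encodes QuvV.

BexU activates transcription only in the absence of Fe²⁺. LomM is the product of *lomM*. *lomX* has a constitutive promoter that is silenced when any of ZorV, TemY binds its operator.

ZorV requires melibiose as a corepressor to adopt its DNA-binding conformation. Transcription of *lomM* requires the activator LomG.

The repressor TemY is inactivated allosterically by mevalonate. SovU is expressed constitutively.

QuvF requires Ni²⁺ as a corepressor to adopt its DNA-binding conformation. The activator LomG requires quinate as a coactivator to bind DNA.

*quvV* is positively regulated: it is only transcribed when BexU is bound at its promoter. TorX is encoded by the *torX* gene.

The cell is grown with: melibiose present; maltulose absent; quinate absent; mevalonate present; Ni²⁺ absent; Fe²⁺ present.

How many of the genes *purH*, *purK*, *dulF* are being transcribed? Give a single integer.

SovU is produced constitutively and is active.
Fe²⁺ is present, so BexU is inactive.
Required activator BexU is absent, so *quvV* is not transcribed.
So QuvV is not produced.
With repressor SovU bound, *purH* is not transcribed.
→ *purH* is OFF.
Ni²⁺ is absent, so QuvF is inactive.
With no repressor bound, *torX* is transcribed.
So TorX is produced and active.
Melibiose is present, so ZorV is active.
Mevalonate is present, so TemY is inactive.
With repressor ZorV bound, *lomX* is not transcribed.
So LomX is not produced.
No repressor is bound and TorX is active, so *purK* is transcribed.
→ *purK* is ON.
Quinate is absent, so LomG is inactive.
Required activator LomG is absent, so *lomM* is not transcribed.
So LomM is not produced.
Maltulose is absent, so FenL is inactive.
With no repressor bound, *dulF* is transcribed.
→ *dulF* is ON.
2 of the 3 genes are transcribed.

2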